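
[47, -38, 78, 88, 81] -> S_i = Random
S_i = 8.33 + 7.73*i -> [8.33, 16.06, 23.79, 31.52, 39.25]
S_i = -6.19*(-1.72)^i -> [-6.19, 10.65, -18.31, 31.5, -54.18]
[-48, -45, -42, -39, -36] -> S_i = -48 + 3*i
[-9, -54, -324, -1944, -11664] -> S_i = -9*6^i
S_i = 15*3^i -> [15, 45, 135, 405, 1215]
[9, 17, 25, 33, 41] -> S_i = 9 + 8*i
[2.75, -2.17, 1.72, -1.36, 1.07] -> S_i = 2.75*(-0.79)^i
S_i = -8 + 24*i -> [-8, 16, 40, 64, 88]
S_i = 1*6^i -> [1, 6, 36, 216, 1296]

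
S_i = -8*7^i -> [-8, -56, -392, -2744, -19208]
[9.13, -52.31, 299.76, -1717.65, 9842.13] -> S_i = 9.13*(-5.73)^i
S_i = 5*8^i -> [5, 40, 320, 2560, 20480]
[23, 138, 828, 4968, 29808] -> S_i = 23*6^i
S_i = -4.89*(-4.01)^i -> [-4.89, 19.61, -78.63, 315.31, -1264.41]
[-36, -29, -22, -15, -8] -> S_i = -36 + 7*i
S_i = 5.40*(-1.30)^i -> [5.4, -7.02, 9.13, -11.86, 15.42]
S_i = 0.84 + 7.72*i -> [0.84, 8.56, 16.28, 24.0, 31.72]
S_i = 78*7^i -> [78, 546, 3822, 26754, 187278]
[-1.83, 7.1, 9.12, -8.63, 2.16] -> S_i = Random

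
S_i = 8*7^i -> [8, 56, 392, 2744, 19208]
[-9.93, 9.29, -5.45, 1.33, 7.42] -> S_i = Random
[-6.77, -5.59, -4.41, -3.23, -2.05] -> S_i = -6.77 + 1.18*i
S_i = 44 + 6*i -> [44, 50, 56, 62, 68]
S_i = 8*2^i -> [8, 16, 32, 64, 128]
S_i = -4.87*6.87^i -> [-4.87, -33.46, -229.85, -1579.06, -10848.16]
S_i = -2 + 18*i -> [-2, 16, 34, 52, 70]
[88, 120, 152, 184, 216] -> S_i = 88 + 32*i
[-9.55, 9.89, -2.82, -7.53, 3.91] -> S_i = Random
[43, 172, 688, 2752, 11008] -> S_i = 43*4^i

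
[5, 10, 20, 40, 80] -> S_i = 5*2^i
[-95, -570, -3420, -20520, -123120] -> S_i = -95*6^i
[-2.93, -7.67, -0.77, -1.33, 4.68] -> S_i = Random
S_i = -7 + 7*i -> [-7, 0, 7, 14, 21]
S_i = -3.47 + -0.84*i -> [-3.47, -4.31, -5.15, -5.99, -6.83]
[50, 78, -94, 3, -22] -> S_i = Random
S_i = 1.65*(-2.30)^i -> [1.65, -3.79, 8.73, -20.08, 46.17]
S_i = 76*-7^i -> [76, -532, 3724, -26068, 182476]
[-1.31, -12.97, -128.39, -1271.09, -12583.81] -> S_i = -1.31*9.90^i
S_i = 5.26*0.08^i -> [5.26, 0.42, 0.03, 0.0, 0.0]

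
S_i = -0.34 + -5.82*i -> [-0.34, -6.16, -11.98, -17.8, -23.62]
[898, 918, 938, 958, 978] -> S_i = 898 + 20*i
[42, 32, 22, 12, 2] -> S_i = 42 + -10*i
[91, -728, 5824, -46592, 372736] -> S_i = 91*-8^i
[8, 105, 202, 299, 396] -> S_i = 8 + 97*i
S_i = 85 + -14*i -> [85, 71, 57, 43, 29]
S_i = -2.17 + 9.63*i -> [-2.17, 7.46, 17.09, 26.72, 36.35]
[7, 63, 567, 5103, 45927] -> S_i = 7*9^i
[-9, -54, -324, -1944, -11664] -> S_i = -9*6^i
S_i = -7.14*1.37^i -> [-7.14, -9.78, -13.4, -18.36, -25.15]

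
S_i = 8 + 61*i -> [8, 69, 130, 191, 252]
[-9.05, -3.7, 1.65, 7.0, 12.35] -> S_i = -9.05 + 5.35*i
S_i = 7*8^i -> [7, 56, 448, 3584, 28672]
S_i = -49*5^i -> [-49, -245, -1225, -6125, -30625]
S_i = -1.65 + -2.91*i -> [-1.65, -4.56, -7.47, -10.38, -13.29]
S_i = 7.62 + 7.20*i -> [7.62, 14.82, 22.02, 29.22, 36.42]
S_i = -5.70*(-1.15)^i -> [-5.7, 6.56, -7.54, 8.67, -9.97]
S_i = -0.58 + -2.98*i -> [-0.58, -3.56, -6.54, -9.52, -12.5]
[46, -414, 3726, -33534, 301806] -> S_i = 46*-9^i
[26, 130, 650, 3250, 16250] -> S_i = 26*5^i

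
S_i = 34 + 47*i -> [34, 81, 128, 175, 222]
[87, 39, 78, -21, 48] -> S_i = Random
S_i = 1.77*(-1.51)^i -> [1.77, -2.67, 4.04, -6.09, 9.2]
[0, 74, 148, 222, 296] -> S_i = 0 + 74*i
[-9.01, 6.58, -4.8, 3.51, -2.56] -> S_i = -9.01*(-0.73)^i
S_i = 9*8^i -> [9, 72, 576, 4608, 36864]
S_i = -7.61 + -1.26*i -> [-7.61, -8.87, -10.13, -11.39, -12.65]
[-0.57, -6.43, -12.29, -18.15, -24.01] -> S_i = -0.57 + -5.86*i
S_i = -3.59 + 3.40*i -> [-3.59, -0.19, 3.21, 6.61, 10.01]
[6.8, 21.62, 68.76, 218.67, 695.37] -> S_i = 6.80*3.18^i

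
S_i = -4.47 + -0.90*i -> [-4.47, -5.37, -6.27, -7.17, -8.07]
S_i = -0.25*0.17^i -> [-0.25, -0.04, -0.01, -0.0, -0.0]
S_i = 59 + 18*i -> [59, 77, 95, 113, 131]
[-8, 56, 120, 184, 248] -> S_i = -8 + 64*i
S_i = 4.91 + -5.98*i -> [4.91, -1.07, -7.05, -13.03, -19.01]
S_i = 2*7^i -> [2, 14, 98, 686, 4802]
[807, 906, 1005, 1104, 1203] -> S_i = 807 + 99*i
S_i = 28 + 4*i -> [28, 32, 36, 40, 44]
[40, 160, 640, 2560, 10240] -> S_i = 40*4^i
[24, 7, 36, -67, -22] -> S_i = Random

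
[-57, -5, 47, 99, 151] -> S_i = -57 + 52*i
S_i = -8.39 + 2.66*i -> [-8.39, -5.73, -3.07, -0.41, 2.25]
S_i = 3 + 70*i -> [3, 73, 143, 213, 283]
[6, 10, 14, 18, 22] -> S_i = 6 + 4*i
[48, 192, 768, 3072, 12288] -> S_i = 48*4^i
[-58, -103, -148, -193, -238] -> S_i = -58 + -45*i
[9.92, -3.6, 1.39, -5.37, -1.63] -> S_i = Random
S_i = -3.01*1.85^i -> [-3.01, -5.57, -10.3, -19.06, -35.26]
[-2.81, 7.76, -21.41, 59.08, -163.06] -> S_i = -2.81*(-2.76)^i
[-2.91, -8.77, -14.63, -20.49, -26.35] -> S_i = -2.91 + -5.86*i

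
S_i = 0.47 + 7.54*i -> [0.47, 8.01, 15.55, 23.09, 30.63]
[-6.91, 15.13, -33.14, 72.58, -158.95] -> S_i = -6.91*(-2.19)^i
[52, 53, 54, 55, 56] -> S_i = 52 + 1*i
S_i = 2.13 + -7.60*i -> [2.13, -5.47, -13.07, -20.67, -28.27]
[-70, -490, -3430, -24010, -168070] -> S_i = -70*7^i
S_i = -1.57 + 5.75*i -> [-1.57, 4.18, 9.93, 15.68, 21.43]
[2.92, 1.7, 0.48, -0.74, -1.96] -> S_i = 2.92 + -1.22*i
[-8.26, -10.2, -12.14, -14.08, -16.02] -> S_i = -8.26 + -1.94*i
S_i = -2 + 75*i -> [-2, 73, 148, 223, 298]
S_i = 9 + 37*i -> [9, 46, 83, 120, 157]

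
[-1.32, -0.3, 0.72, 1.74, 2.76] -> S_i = -1.32 + 1.02*i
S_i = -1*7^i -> [-1, -7, -49, -343, -2401]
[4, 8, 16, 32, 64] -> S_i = 4*2^i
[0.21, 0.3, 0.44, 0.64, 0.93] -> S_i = 0.21*1.45^i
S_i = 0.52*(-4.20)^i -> [0.52, -2.18, 9.17, -38.53, 161.81]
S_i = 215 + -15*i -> [215, 200, 185, 170, 155]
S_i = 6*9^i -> [6, 54, 486, 4374, 39366]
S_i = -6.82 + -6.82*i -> [-6.82, -13.64, -20.46, -27.28, -34.1]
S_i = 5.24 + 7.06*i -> [5.24, 12.3, 19.36, 26.42, 33.48]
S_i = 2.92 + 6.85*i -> [2.92, 9.77, 16.62, 23.47, 30.32]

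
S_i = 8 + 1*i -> [8, 9, 10, 11, 12]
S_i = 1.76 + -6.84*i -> [1.76, -5.08, -11.92, -18.76, -25.6]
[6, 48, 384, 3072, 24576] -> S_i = 6*8^i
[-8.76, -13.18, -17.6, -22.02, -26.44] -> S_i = -8.76 + -4.42*i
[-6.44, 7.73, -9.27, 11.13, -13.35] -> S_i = -6.44*(-1.20)^i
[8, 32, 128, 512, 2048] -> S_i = 8*4^i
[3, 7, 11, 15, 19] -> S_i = 3 + 4*i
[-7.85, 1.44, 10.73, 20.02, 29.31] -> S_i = -7.85 + 9.29*i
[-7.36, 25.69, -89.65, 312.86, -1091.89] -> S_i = -7.36*(-3.49)^i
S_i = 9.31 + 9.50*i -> [9.31, 18.81, 28.31, 37.81, 47.31]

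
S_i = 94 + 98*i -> [94, 192, 290, 388, 486]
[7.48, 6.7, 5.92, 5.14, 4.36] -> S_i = 7.48 + -0.78*i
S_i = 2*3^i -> [2, 6, 18, 54, 162]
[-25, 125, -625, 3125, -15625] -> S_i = -25*-5^i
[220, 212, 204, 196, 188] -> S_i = 220 + -8*i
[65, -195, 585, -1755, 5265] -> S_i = 65*-3^i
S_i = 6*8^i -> [6, 48, 384, 3072, 24576]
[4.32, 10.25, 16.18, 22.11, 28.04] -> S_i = 4.32 + 5.93*i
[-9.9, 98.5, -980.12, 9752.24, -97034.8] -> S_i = -9.90*(-9.95)^i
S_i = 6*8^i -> [6, 48, 384, 3072, 24576]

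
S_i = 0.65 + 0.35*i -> [0.65, 1.0, 1.35, 1.7, 2.05]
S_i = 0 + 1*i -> [0, 1, 2, 3, 4]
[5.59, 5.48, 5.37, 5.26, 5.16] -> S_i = 5.59*0.98^i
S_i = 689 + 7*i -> [689, 696, 703, 710, 717]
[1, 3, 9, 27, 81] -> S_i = 1*3^i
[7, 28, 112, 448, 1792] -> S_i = 7*4^i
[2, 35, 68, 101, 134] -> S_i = 2 + 33*i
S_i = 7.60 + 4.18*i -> [7.6, 11.78, 15.96, 20.14, 24.32]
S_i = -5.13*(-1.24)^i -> [-5.13, 6.36, -7.89, 9.78, -12.13]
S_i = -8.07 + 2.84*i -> [-8.07, -5.23, -2.39, 0.45, 3.29]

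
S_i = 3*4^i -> [3, 12, 48, 192, 768]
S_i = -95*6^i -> [-95, -570, -3420, -20520, -123120]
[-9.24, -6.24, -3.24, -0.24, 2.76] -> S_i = -9.24 + 3.00*i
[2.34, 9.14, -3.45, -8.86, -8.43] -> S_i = Random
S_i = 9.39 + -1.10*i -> [9.39, 8.29, 7.19, 6.09, 4.99]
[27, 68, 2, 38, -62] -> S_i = Random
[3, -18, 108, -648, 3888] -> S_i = 3*-6^i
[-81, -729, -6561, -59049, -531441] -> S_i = -81*9^i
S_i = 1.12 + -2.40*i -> [1.12, -1.28, -3.68, -6.08, -8.48]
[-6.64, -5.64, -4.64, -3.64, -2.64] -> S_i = -6.64 + 1.00*i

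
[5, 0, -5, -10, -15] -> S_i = 5 + -5*i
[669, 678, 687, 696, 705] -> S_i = 669 + 9*i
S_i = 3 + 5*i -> [3, 8, 13, 18, 23]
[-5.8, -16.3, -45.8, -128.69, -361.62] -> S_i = -5.80*2.81^i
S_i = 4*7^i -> [4, 28, 196, 1372, 9604]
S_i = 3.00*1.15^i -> [3.0, 3.45, 3.97, 4.56, 5.25]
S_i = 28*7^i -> [28, 196, 1372, 9604, 67228]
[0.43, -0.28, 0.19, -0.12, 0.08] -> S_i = 0.43*(-0.66)^i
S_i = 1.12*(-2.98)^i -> [1.12, -3.34, 9.95, -29.64, 88.32]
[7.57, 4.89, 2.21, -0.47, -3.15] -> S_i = 7.57 + -2.68*i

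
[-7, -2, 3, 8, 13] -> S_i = -7 + 5*i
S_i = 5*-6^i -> [5, -30, 180, -1080, 6480]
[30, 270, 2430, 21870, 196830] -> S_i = 30*9^i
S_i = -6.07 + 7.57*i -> [-6.07, 1.5, 9.07, 16.64, 24.21]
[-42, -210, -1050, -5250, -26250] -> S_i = -42*5^i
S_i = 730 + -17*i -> [730, 713, 696, 679, 662]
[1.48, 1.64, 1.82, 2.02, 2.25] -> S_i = 1.48*1.11^i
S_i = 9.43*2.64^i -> [9.43, 24.9, 65.72, 173.51, 458.07]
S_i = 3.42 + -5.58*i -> [3.42, -2.16, -7.74, -13.32, -18.9]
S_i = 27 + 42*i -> [27, 69, 111, 153, 195]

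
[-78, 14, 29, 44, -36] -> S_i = Random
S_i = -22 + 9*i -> [-22, -13, -4, 5, 14]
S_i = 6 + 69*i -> [6, 75, 144, 213, 282]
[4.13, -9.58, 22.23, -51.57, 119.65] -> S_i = 4.13*(-2.32)^i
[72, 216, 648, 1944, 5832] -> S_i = 72*3^i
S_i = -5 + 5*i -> [-5, 0, 5, 10, 15]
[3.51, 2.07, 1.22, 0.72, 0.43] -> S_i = 3.51*0.59^i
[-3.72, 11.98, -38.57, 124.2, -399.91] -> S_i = -3.72*(-3.22)^i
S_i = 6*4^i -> [6, 24, 96, 384, 1536]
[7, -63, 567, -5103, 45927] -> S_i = 7*-9^i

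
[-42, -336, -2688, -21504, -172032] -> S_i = -42*8^i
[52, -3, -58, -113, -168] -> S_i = 52 + -55*i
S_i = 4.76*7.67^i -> [4.76, 36.51, 280.03, 2147.8, 16473.6]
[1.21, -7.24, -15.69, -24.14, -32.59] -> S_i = 1.21 + -8.45*i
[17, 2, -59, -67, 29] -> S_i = Random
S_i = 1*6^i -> [1, 6, 36, 216, 1296]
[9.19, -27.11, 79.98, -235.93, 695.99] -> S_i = 9.19*(-2.95)^i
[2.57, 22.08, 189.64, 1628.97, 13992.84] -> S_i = 2.57*8.59^i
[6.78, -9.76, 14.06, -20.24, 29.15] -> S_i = 6.78*(-1.44)^i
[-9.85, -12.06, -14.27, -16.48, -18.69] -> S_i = -9.85 + -2.21*i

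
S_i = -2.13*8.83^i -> [-2.13, -18.81, -166.07, -1466.43, -12948.59]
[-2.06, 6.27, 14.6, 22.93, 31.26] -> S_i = -2.06 + 8.33*i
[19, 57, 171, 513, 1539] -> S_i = 19*3^i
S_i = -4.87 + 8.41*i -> [-4.87, 3.54, 11.95, 20.36, 28.77]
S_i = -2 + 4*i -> [-2, 2, 6, 10, 14]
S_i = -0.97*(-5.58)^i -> [-0.97, 5.41, -30.2, 168.53, -940.39]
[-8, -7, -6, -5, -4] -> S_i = -8 + 1*i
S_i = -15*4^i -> [-15, -60, -240, -960, -3840]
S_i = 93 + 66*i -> [93, 159, 225, 291, 357]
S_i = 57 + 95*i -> [57, 152, 247, 342, 437]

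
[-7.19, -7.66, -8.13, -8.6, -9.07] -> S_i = -7.19 + -0.47*i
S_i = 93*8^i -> [93, 744, 5952, 47616, 380928]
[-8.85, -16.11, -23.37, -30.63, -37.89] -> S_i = -8.85 + -7.26*i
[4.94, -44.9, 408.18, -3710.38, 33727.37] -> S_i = 4.94*(-9.09)^i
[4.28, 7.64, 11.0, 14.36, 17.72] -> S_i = 4.28 + 3.36*i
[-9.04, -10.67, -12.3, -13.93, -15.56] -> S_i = -9.04 + -1.63*i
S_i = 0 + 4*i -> [0, 4, 8, 12, 16]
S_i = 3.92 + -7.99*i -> [3.92, -4.07, -12.06, -20.05, -28.04]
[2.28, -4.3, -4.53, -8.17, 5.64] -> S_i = Random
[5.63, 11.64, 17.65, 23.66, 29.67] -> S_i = 5.63 + 6.01*i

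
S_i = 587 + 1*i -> [587, 588, 589, 590, 591]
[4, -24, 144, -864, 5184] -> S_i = 4*-6^i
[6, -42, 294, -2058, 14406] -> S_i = 6*-7^i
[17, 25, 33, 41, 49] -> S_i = 17 + 8*i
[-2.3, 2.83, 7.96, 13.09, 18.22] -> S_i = -2.30 + 5.13*i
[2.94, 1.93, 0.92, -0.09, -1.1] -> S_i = 2.94 + -1.01*i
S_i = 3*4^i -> [3, 12, 48, 192, 768]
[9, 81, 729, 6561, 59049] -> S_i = 9*9^i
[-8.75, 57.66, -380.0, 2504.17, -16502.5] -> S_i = -8.75*(-6.59)^i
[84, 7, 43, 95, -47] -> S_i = Random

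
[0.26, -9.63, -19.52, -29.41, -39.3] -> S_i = 0.26 + -9.89*i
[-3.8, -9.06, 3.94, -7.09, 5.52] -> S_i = Random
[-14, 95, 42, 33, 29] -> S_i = Random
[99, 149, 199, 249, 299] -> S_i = 99 + 50*i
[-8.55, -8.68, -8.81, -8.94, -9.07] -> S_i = -8.55 + -0.13*i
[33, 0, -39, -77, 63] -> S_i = Random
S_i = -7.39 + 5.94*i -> [-7.39, -1.45, 4.49, 10.43, 16.37]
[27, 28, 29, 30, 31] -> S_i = 27 + 1*i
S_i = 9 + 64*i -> [9, 73, 137, 201, 265]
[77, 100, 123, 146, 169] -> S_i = 77 + 23*i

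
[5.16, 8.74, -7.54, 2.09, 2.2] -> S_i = Random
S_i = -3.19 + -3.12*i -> [-3.19, -6.31, -9.43, -12.55, -15.67]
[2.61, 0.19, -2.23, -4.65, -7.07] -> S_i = 2.61 + -2.42*i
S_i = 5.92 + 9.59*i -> [5.92, 15.51, 25.1, 34.69, 44.28]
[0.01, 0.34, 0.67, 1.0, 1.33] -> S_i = 0.01 + 0.33*i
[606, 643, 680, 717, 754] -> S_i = 606 + 37*i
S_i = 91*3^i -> [91, 273, 819, 2457, 7371]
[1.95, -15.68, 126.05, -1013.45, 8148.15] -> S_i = 1.95*(-8.04)^i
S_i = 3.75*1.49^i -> [3.75, 5.59, 8.33, 12.4, 18.48]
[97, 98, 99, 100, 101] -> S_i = 97 + 1*i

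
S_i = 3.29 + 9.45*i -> [3.29, 12.74, 22.19, 31.64, 41.09]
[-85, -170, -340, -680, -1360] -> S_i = -85*2^i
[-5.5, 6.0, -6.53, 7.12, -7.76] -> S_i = -5.50*(-1.09)^i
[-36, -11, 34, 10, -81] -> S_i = Random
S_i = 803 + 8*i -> [803, 811, 819, 827, 835]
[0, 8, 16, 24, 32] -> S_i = 0 + 8*i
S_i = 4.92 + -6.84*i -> [4.92, -1.92, -8.76, -15.6, -22.44]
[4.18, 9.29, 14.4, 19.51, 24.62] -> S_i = 4.18 + 5.11*i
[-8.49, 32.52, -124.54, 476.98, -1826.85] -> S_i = -8.49*(-3.83)^i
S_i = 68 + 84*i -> [68, 152, 236, 320, 404]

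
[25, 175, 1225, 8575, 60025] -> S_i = 25*7^i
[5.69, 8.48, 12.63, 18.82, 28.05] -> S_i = 5.69*1.49^i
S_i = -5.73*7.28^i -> [-5.73, -41.71, -303.68, -2210.8, -16094.6]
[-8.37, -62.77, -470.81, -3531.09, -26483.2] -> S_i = -8.37*7.50^i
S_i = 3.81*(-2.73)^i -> [3.81, -10.4, 28.4, -77.52, 211.63]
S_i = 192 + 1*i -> [192, 193, 194, 195, 196]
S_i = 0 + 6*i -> [0, 6, 12, 18, 24]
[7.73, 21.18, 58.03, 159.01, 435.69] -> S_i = 7.73*2.74^i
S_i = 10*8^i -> [10, 80, 640, 5120, 40960]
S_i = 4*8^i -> [4, 32, 256, 2048, 16384]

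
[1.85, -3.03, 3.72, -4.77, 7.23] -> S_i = Random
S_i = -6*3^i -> [-6, -18, -54, -162, -486]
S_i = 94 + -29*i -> [94, 65, 36, 7, -22]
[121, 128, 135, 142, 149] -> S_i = 121 + 7*i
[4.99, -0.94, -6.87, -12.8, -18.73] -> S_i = 4.99 + -5.93*i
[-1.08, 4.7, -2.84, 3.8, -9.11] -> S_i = Random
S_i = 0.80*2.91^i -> [0.8, 2.33, 6.77, 19.71, 57.37]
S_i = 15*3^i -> [15, 45, 135, 405, 1215]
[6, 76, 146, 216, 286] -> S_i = 6 + 70*i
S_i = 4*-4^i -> [4, -16, 64, -256, 1024]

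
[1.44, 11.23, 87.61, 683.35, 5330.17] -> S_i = 1.44*7.80^i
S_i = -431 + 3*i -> [-431, -428, -425, -422, -419]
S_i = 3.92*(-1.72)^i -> [3.92, -6.74, 11.6, -19.95, 34.31]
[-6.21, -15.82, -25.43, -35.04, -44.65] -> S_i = -6.21 + -9.61*i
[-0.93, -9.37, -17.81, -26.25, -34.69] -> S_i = -0.93 + -8.44*i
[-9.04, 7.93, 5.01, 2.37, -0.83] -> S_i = Random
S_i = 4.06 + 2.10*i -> [4.06, 6.16, 8.26, 10.36, 12.46]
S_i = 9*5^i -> [9, 45, 225, 1125, 5625]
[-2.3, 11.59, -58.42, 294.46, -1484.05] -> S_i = -2.30*(-5.04)^i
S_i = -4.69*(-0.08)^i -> [-4.69, 0.38, -0.03, 0.0, -0.0]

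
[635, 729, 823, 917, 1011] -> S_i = 635 + 94*i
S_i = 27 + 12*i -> [27, 39, 51, 63, 75]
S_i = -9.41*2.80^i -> [-9.41, -26.35, -73.77, -206.57, -578.39]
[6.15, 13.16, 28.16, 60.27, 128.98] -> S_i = 6.15*2.14^i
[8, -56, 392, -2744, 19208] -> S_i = 8*-7^i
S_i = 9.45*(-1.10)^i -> [9.45, -10.4, 11.43, -12.58, 13.84]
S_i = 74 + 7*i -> [74, 81, 88, 95, 102]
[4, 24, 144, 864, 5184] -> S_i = 4*6^i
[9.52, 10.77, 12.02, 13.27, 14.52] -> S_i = 9.52 + 1.25*i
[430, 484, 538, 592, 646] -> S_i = 430 + 54*i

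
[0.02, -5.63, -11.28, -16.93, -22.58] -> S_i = 0.02 + -5.65*i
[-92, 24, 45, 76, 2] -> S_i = Random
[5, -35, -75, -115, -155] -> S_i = 5 + -40*i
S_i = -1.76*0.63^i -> [-1.76, -1.11, -0.7, -0.44, -0.28]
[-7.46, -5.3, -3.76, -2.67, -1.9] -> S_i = -7.46*0.71^i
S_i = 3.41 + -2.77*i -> [3.41, 0.64, -2.13, -4.9, -7.67]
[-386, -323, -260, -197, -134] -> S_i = -386 + 63*i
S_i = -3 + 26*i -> [-3, 23, 49, 75, 101]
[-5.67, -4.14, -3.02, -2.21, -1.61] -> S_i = -5.67*0.73^i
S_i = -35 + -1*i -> [-35, -36, -37, -38, -39]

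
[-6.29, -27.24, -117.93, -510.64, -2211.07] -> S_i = -6.29*4.33^i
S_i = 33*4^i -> [33, 132, 528, 2112, 8448]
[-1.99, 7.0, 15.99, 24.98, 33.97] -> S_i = -1.99 + 8.99*i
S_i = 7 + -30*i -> [7, -23, -53, -83, -113]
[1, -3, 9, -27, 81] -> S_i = 1*-3^i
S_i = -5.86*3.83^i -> [-5.86, -22.44, -85.96, -329.23, -1260.94]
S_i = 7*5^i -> [7, 35, 175, 875, 4375]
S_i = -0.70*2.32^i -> [-0.7, -1.62, -3.77, -8.74, -20.28]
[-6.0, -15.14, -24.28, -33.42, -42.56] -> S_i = -6.00 + -9.14*i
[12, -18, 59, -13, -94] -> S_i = Random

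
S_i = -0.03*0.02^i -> [-0.03, -0.0, -0.0, -0.0, -0.0]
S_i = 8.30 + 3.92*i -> [8.3, 12.22, 16.14, 20.06, 23.98]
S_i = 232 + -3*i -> [232, 229, 226, 223, 220]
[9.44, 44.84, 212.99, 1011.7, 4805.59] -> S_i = 9.44*4.75^i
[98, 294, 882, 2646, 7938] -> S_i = 98*3^i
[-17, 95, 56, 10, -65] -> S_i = Random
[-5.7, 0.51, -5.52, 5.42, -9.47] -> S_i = Random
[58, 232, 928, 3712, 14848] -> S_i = 58*4^i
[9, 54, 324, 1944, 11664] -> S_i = 9*6^i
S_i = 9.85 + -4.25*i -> [9.85, 5.6, 1.35, -2.9, -7.15]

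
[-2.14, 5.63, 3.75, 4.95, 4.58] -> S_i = Random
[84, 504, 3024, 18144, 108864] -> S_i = 84*6^i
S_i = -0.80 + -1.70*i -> [-0.8, -2.5, -4.2, -5.9, -7.6]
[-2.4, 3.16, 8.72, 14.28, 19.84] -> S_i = -2.40 + 5.56*i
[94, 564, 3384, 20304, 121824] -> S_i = 94*6^i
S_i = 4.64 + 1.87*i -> [4.64, 6.51, 8.38, 10.25, 12.12]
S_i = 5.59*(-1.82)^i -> [5.59, -10.17, 18.52, -33.7, 61.33]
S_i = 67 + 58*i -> [67, 125, 183, 241, 299]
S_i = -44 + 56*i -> [-44, 12, 68, 124, 180]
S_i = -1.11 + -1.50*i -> [-1.11, -2.61, -4.11, -5.61, -7.11]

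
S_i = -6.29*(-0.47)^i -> [-6.29, 2.96, -1.39, 0.65, -0.31]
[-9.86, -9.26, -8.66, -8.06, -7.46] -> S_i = -9.86 + 0.60*i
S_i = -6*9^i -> [-6, -54, -486, -4374, -39366]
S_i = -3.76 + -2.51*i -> [-3.76, -6.27, -8.78, -11.29, -13.8]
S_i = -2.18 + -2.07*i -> [-2.18, -4.25, -6.32, -8.39, -10.46]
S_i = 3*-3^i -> [3, -9, 27, -81, 243]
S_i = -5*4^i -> [-5, -20, -80, -320, -1280]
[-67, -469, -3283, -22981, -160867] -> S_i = -67*7^i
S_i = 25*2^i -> [25, 50, 100, 200, 400]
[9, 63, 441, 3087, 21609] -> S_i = 9*7^i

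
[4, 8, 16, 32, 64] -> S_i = 4*2^i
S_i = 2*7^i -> [2, 14, 98, 686, 4802]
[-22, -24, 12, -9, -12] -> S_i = Random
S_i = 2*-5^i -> [2, -10, 50, -250, 1250]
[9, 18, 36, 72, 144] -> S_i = 9*2^i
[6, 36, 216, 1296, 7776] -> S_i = 6*6^i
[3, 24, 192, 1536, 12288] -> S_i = 3*8^i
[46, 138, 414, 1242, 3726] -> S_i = 46*3^i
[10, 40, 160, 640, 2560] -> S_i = 10*4^i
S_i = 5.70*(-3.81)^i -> [5.7, -21.72, 82.74, -315.25, 1201.09]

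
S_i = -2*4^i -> [-2, -8, -32, -128, -512]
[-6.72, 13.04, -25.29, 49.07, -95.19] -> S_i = -6.72*(-1.94)^i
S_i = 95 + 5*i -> [95, 100, 105, 110, 115]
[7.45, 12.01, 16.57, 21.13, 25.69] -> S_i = 7.45 + 4.56*i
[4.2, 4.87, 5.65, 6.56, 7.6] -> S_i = 4.20*1.16^i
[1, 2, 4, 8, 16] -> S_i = 1*2^i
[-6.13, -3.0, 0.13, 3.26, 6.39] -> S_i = -6.13 + 3.13*i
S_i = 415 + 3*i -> [415, 418, 421, 424, 427]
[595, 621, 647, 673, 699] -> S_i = 595 + 26*i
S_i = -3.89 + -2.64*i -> [-3.89, -6.53, -9.17, -11.81, -14.45]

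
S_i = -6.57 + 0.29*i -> [-6.57, -6.28, -5.99, -5.7, -5.41]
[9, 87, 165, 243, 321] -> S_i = 9 + 78*i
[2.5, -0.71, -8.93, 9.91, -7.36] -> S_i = Random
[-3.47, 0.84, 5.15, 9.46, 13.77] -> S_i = -3.47 + 4.31*i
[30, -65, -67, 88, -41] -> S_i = Random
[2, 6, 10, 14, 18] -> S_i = 2 + 4*i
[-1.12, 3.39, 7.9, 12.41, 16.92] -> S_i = -1.12 + 4.51*i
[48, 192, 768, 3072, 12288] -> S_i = 48*4^i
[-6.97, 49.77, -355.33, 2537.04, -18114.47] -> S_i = -6.97*(-7.14)^i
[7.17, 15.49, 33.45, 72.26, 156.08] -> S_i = 7.17*2.16^i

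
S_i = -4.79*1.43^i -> [-4.79, -6.85, -9.8, -14.01, -20.03]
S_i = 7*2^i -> [7, 14, 28, 56, 112]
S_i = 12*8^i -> [12, 96, 768, 6144, 49152]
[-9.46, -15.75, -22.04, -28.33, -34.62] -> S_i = -9.46 + -6.29*i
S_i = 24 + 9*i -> [24, 33, 42, 51, 60]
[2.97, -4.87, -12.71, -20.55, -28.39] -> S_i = 2.97 + -7.84*i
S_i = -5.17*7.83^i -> [-5.17, -40.48, -316.97, -2481.85, -19432.9]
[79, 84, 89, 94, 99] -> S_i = 79 + 5*i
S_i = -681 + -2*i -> [-681, -683, -685, -687, -689]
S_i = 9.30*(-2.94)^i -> [9.3, -27.34, 80.39, -236.33, 694.82]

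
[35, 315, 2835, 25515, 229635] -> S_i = 35*9^i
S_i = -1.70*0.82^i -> [-1.7, -1.39, -1.14, -0.94, -0.77]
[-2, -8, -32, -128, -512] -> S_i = -2*4^i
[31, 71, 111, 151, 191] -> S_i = 31 + 40*i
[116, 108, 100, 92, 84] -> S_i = 116 + -8*i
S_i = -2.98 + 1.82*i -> [-2.98, -1.16, 0.66, 2.48, 4.3]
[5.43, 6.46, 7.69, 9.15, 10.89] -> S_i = 5.43*1.19^i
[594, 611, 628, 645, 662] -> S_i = 594 + 17*i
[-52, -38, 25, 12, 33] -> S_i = Random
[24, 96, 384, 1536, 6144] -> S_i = 24*4^i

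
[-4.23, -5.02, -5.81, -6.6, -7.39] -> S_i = -4.23 + -0.79*i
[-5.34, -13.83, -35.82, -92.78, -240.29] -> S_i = -5.34*2.59^i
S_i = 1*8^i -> [1, 8, 64, 512, 4096]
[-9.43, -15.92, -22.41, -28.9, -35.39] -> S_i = -9.43 + -6.49*i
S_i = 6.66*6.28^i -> [6.66, 41.82, 262.66, 1649.5, 10358.88]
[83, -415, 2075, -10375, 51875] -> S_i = 83*-5^i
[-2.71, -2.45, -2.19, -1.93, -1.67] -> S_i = -2.71 + 0.26*i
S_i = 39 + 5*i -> [39, 44, 49, 54, 59]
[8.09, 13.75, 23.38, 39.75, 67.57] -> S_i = 8.09*1.70^i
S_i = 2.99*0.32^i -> [2.99, 0.96, 0.31, 0.1, 0.03]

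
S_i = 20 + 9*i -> [20, 29, 38, 47, 56]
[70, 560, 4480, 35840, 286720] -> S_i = 70*8^i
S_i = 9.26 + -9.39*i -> [9.26, -0.13, -9.52, -18.91, -28.3]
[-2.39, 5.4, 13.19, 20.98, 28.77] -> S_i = -2.39 + 7.79*i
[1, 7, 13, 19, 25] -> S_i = 1 + 6*i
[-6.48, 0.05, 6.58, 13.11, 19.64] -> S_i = -6.48 + 6.53*i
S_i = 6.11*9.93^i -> [6.11, 60.67, 602.48, 5982.59, 59407.08]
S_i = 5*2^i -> [5, 10, 20, 40, 80]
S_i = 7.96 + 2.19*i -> [7.96, 10.15, 12.34, 14.53, 16.72]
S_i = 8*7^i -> [8, 56, 392, 2744, 19208]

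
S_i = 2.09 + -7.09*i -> [2.09, -5.0, -12.09, -19.18, -26.27]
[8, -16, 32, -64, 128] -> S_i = 8*-2^i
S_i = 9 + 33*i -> [9, 42, 75, 108, 141]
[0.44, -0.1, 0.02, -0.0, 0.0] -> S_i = 0.44*(-0.22)^i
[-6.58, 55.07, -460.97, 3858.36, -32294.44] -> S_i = -6.58*(-8.37)^i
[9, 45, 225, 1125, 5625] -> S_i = 9*5^i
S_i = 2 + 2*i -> [2, 4, 6, 8, 10]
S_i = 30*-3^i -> [30, -90, 270, -810, 2430]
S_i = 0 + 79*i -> [0, 79, 158, 237, 316]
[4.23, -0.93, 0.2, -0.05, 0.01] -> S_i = 4.23*(-0.22)^i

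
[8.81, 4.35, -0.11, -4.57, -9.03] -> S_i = 8.81 + -4.46*i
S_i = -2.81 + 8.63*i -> [-2.81, 5.82, 14.45, 23.08, 31.71]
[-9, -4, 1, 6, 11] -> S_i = -9 + 5*i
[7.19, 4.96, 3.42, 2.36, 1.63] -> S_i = 7.19*0.69^i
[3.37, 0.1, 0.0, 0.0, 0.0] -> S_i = 3.37*0.03^i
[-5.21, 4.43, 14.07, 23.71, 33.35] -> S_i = -5.21 + 9.64*i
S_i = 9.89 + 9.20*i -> [9.89, 19.09, 28.29, 37.49, 46.69]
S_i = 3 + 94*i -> [3, 97, 191, 285, 379]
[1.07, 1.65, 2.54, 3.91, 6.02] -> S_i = 1.07*1.54^i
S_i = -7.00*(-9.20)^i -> [-7.0, 64.4, -592.48, 5450.82, -50147.51]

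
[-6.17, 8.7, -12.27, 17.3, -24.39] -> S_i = -6.17*(-1.41)^i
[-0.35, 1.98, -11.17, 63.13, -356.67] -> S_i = -0.35*(-5.65)^i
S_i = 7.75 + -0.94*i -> [7.75, 6.81, 5.87, 4.93, 3.99]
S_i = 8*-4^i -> [8, -32, 128, -512, 2048]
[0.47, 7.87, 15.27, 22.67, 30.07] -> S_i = 0.47 + 7.40*i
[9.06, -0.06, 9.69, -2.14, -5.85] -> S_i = Random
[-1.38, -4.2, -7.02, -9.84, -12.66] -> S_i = -1.38 + -2.82*i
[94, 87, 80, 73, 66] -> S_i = 94 + -7*i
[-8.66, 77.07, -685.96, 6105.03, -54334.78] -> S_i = -8.66*(-8.90)^i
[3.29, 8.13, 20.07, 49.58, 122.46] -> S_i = 3.29*2.47^i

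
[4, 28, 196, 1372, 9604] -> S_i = 4*7^i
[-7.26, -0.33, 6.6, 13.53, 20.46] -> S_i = -7.26 + 6.93*i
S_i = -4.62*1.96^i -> [-4.62, -9.06, -17.75, -34.79, -68.18]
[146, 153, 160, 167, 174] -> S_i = 146 + 7*i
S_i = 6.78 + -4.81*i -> [6.78, 1.97, -2.84, -7.65, -12.46]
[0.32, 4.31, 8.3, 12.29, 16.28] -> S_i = 0.32 + 3.99*i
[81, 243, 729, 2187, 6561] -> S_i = 81*3^i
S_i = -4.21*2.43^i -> [-4.21, -10.23, -24.86, -60.41, -146.79]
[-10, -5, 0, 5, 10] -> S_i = -10 + 5*i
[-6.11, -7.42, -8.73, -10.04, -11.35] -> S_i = -6.11 + -1.31*i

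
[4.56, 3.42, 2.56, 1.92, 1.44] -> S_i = 4.56*0.75^i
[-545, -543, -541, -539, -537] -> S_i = -545 + 2*i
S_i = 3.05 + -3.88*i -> [3.05, -0.83, -4.71, -8.59, -12.47]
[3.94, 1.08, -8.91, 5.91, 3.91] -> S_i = Random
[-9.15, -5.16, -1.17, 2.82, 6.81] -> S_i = -9.15 + 3.99*i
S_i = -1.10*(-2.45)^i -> [-1.1, 2.7, -6.6, 16.18, -39.63]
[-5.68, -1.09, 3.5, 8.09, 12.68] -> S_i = -5.68 + 4.59*i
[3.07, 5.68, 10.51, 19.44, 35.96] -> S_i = 3.07*1.85^i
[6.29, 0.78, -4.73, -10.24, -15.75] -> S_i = 6.29 + -5.51*i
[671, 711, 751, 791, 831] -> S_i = 671 + 40*i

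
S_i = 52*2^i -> [52, 104, 208, 416, 832]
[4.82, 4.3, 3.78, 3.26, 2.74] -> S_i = 4.82 + -0.52*i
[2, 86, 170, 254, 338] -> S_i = 2 + 84*i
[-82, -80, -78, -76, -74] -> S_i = -82 + 2*i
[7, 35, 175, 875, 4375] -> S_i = 7*5^i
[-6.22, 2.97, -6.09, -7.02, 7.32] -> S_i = Random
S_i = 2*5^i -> [2, 10, 50, 250, 1250]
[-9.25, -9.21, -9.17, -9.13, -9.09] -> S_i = -9.25 + 0.04*i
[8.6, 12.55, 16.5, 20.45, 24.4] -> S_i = 8.60 + 3.95*i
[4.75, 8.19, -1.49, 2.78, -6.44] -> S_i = Random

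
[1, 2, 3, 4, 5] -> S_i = 1 + 1*i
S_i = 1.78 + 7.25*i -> [1.78, 9.03, 16.28, 23.53, 30.78]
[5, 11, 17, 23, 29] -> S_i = 5 + 6*i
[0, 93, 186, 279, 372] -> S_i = 0 + 93*i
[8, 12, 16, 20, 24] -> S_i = 8 + 4*i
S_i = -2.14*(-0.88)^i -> [-2.14, 1.88, -1.66, 1.46, -1.28]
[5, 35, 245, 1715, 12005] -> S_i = 5*7^i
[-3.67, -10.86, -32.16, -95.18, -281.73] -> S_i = -3.67*2.96^i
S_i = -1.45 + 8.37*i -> [-1.45, 6.92, 15.29, 23.66, 32.03]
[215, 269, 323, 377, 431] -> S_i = 215 + 54*i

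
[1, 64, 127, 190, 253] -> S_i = 1 + 63*i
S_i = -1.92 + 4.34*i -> [-1.92, 2.42, 6.76, 11.1, 15.44]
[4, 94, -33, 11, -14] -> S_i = Random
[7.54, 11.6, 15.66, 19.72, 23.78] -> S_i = 7.54 + 4.06*i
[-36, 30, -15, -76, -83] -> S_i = Random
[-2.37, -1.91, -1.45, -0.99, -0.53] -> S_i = -2.37 + 0.46*i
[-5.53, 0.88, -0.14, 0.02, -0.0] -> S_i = -5.53*(-0.16)^i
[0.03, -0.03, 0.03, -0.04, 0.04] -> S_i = 0.03*(-1.07)^i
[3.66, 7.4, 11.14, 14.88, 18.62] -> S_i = 3.66 + 3.74*i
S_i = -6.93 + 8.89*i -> [-6.93, 1.96, 10.85, 19.74, 28.63]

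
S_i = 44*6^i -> [44, 264, 1584, 9504, 57024]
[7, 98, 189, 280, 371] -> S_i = 7 + 91*i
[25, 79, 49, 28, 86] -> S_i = Random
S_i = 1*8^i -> [1, 8, 64, 512, 4096]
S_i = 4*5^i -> [4, 20, 100, 500, 2500]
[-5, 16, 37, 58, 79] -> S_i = -5 + 21*i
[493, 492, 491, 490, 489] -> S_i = 493 + -1*i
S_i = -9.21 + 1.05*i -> [-9.21, -8.16, -7.11, -6.06, -5.01]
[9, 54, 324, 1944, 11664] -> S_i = 9*6^i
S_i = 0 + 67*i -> [0, 67, 134, 201, 268]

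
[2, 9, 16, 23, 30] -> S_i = 2 + 7*i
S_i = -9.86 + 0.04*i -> [-9.86, -9.82, -9.78, -9.74, -9.7]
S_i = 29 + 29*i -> [29, 58, 87, 116, 145]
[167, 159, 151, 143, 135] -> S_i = 167 + -8*i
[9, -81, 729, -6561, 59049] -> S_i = 9*-9^i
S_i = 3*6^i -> [3, 18, 108, 648, 3888]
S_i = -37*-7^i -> [-37, 259, -1813, 12691, -88837]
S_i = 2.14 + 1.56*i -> [2.14, 3.7, 5.26, 6.82, 8.38]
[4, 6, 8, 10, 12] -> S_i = 4 + 2*i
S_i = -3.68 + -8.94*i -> [-3.68, -12.62, -21.56, -30.5, -39.44]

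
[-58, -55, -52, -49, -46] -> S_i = -58 + 3*i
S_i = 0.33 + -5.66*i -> [0.33, -5.33, -10.99, -16.65, -22.31]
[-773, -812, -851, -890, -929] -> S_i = -773 + -39*i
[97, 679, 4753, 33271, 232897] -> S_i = 97*7^i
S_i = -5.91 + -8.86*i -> [-5.91, -14.77, -23.63, -32.49, -41.35]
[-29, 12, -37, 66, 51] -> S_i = Random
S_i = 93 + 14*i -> [93, 107, 121, 135, 149]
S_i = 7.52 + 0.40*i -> [7.52, 7.92, 8.32, 8.72, 9.12]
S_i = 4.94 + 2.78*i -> [4.94, 7.72, 10.5, 13.28, 16.06]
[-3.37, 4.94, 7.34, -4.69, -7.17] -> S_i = Random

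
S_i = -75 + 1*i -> [-75, -74, -73, -72, -71]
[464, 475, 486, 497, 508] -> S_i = 464 + 11*i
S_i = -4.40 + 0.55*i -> [-4.4, -3.85, -3.3, -2.75, -2.2]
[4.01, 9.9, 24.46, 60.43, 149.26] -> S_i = 4.01*2.47^i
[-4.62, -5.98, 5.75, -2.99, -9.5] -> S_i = Random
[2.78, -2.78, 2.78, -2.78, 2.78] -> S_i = 2.78*(-1.00)^i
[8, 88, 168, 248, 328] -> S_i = 8 + 80*i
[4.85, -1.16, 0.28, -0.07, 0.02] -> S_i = 4.85*(-0.24)^i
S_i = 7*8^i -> [7, 56, 448, 3584, 28672]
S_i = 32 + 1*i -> [32, 33, 34, 35, 36]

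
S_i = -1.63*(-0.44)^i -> [-1.63, 0.72, -0.32, 0.14, -0.06]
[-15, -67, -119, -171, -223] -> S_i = -15 + -52*i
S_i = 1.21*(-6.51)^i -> [1.21, -7.88, 51.28, -333.83, 2173.25]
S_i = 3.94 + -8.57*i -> [3.94, -4.63, -13.2, -21.77, -30.34]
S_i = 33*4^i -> [33, 132, 528, 2112, 8448]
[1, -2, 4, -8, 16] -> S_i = 1*-2^i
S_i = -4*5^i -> [-4, -20, -100, -500, -2500]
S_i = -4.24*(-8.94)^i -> [-4.24, 37.91, -338.88, 3029.55, -27084.19]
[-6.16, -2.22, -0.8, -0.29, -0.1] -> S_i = -6.16*0.36^i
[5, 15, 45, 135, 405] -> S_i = 5*3^i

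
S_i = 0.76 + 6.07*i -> [0.76, 6.83, 12.9, 18.97, 25.04]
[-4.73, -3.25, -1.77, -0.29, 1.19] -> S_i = -4.73 + 1.48*i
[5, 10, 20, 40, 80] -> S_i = 5*2^i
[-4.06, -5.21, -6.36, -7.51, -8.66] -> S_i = -4.06 + -1.15*i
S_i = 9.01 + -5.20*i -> [9.01, 3.81, -1.39, -6.59, -11.79]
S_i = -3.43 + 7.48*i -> [-3.43, 4.05, 11.53, 19.01, 26.49]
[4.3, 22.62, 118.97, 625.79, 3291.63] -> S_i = 4.30*5.26^i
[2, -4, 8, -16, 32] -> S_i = 2*-2^i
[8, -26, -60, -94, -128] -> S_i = 8 + -34*i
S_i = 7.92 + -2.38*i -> [7.92, 5.54, 3.16, 0.78, -1.6]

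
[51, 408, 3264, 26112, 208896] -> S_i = 51*8^i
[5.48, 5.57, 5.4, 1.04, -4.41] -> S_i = Random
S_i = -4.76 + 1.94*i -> [-4.76, -2.82, -0.88, 1.06, 3.0]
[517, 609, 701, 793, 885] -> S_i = 517 + 92*i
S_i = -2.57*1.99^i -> [-2.57, -5.11, -10.18, -20.25, -40.3]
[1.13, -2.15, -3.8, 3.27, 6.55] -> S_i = Random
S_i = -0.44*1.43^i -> [-0.44, -0.63, -0.9, -1.29, -1.84]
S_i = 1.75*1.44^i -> [1.75, 2.52, 3.63, 5.23, 7.52]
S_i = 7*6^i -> [7, 42, 252, 1512, 9072]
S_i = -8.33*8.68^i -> [-8.33, -72.3, -627.6, -5447.59, -47285.06]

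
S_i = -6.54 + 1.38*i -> [-6.54, -5.16, -3.78, -2.4, -1.02]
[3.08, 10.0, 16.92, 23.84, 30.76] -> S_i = 3.08 + 6.92*i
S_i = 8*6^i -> [8, 48, 288, 1728, 10368]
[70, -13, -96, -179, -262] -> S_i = 70 + -83*i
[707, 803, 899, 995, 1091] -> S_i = 707 + 96*i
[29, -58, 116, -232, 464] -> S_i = 29*-2^i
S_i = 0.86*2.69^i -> [0.86, 2.31, 6.22, 16.74, 45.03]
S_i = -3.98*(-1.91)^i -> [-3.98, 7.6, -14.52, 27.73, -52.97]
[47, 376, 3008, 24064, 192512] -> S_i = 47*8^i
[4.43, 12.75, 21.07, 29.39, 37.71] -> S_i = 4.43 + 8.32*i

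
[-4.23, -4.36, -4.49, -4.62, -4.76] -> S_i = -4.23*1.03^i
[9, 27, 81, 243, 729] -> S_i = 9*3^i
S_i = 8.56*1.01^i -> [8.56, 8.65, 8.73, 8.82, 8.91]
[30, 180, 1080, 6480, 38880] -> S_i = 30*6^i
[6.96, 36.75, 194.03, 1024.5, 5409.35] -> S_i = 6.96*5.28^i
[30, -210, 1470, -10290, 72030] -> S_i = 30*-7^i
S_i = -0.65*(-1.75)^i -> [-0.65, 1.14, -1.99, 3.48, -6.1]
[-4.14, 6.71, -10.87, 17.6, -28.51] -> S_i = -4.14*(-1.62)^i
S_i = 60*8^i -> [60, 480, 3840, 30720, 245760]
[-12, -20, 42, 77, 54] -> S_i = Random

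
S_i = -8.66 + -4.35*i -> [-8.66, -13.01, -17.36, -21.71, -26.06]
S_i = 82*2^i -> [82, 164, 328, 656, 1312]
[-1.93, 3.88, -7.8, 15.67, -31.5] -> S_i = -1.93*(-2.01)^i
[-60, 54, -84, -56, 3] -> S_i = Random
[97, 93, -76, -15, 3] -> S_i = Random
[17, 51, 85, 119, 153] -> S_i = 17 + 34*i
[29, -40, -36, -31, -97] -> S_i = Random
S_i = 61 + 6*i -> [61, 67, 73, 79, 85]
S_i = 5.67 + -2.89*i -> [5.67, 2.78, -0.11, -3.0, -5.89]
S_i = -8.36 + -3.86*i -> [-8.36, -12.22, -16.08, -19.94, -23.8]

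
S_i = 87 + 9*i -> [87, 96, 105, 114, 123]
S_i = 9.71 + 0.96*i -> [9.71, 10.67, 11.63, 12.59, 13.55]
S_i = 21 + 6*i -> [21, 27, 33, 39, 45]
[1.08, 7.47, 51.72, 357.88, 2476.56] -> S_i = 1.08*6.92^i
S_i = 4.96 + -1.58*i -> [4.96, 3.38, 1.8, 0.22, -1.36]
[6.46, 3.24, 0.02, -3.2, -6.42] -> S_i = 6.46 + -3.22*i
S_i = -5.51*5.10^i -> [-5.51, -28.1, -143.32, -730.91, -3727.63]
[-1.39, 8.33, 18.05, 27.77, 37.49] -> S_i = -1.39 + 9.72*i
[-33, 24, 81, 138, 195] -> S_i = -33 + 57*i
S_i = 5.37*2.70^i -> [5.37, 14.5, 39.15, 105.7, 285.38]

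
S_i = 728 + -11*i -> [728, 717, 706, 695, 684]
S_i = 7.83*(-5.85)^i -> [7.83, -45.81, 267.96, -1567.58, 9170.34]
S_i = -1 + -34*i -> [-1, -35, -69, -103, -137]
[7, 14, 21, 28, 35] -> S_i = 7 + 7*i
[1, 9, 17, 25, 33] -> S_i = 1 + 8*i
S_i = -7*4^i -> [-7, -28, -112, -448, -1792]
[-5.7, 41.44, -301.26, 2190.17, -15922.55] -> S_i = -5.70*(-7.27)^i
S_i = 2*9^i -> [2, 18, 162, 1458, 13122]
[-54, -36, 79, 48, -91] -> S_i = Random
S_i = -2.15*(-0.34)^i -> [-2.15, 0.73, -0.25, 0.08, -0.03]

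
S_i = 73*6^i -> [73, 438, 2628, 15768, 94608]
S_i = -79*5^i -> [-79, -395, -1975, -9875, -49375]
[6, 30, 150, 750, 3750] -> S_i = 6*5^i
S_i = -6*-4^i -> [-6, 24, -96, 384, -1536]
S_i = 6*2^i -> [6, 12, 24, 48, 96]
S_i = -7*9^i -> [-7, -63, -567, -5103, -45927]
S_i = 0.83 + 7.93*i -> [0.83, 8.76, 16.69, 24.62, 32.55]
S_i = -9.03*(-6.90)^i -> [-9.03, 62.31, -429.92, 2966.44, -20468.41]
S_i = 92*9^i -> [92, 828, 7452, 67068, 603612]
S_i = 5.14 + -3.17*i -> [5.14, 1.97, -1.2, -4.37, -7.54]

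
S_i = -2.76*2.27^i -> [-2.76, -6.27, -14.22, -32.28, -73.28]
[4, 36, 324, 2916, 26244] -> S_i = 4*9^i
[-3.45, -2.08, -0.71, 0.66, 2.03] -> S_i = -3.45 + 1.37*i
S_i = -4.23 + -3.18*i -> [-4.23, -7.41, -10.59, -13.77, -16.95]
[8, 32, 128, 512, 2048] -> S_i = 8*4^i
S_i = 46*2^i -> [46, 92, 184, 368, 736]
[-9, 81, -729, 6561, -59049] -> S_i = -9*-9^i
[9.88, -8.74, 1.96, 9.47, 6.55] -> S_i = Random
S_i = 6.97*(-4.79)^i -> [6.97, -33.39, 159.92, -766.02, 3669.23]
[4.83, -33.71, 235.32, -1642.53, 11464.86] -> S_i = 4.83*(-6.98)^i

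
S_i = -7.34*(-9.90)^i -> [-7.34, 72.67, -719.39, 7121.99, -70507.75]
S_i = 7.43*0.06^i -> [7.43, 0.45, 0.03, 0.0, 0.0]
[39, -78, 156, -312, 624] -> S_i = 39*-2^i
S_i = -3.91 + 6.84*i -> [-3.91, 2.93, 9.77, 16.61, 23.45]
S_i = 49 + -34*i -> [49, 15, -19, -53, -87]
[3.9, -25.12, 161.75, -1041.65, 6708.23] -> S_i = 3.90*(-6.44)^i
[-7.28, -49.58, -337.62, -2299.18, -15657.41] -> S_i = -7.28*6.81^i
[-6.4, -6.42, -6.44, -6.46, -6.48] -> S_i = -6.40 + -0.02*i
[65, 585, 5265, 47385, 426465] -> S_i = 65*9^i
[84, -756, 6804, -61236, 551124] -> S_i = 84*-9^i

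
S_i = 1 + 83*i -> [1, 84, 167, 250, 333]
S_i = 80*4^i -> [80, 320, 1280, 5120, 20480]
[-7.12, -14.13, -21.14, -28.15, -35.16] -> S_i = -7.12 + -7.01*i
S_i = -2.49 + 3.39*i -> [-2.49, 0.9, 4.29, 7.68, 11.07]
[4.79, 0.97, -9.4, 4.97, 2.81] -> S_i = Random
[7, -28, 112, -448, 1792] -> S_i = 7*-4^i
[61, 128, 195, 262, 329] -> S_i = 61 + 67*i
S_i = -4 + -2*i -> [-4, -6, -8, -10, -12]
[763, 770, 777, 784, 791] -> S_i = 763 + 7*i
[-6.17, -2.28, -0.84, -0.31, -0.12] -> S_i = -6.17*0.37^i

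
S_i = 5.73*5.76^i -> [5.73, 33.0, 190.11, 1095.02, 6307.32]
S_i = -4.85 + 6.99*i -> [-4.85, 2.14, 9.13, 16.12, 23.11]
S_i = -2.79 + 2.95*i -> [-2.79, 0.16, 3.11, 6.06, 9.01]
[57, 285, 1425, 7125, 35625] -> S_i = 57*5^i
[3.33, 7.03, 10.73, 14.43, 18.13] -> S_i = 3.33 + 3.70*i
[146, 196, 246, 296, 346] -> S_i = 146 + 50*i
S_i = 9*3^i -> [9, 27, 81, 243, 729]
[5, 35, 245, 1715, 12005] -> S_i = 5*7^i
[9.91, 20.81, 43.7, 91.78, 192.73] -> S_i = 9.91*2.10^i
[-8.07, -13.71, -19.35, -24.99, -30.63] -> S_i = -8.07 + -5.64*i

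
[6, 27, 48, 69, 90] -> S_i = 6 + 21*i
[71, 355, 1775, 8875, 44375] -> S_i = 71*5^i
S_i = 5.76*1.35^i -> [5.76, 7.78, 10.5, 14.17, 19.13]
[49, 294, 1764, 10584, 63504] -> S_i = 49*6^i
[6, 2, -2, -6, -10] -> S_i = 6 + -4*i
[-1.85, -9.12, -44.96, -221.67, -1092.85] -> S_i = -1.85*4.93^i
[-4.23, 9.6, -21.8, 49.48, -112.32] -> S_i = -4.23*(-2.27)^i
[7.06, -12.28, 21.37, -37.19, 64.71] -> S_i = 7.06*(-1.74)^i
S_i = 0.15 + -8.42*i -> [0.15, -8.27, -16.69, -25.11, -33.53]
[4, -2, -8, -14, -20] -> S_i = 4 + -6*i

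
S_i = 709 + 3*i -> [709, 712, 715, 718, 721]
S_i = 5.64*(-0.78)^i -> [5.64, -4.4, 3.43, -2.68, 2.09]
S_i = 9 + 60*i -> [9, 69, 129, 189, 249]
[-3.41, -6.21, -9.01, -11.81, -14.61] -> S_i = -3.41 + -2.80*i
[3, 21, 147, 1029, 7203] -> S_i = 3*7^i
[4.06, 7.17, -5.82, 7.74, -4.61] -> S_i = Random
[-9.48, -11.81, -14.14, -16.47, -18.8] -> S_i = -9.48 + -2.33*i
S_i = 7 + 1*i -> [7, 8, 9, 10, 11]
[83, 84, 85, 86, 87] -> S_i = 83 + 1*i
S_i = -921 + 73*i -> [-921, -848, -775, -702, -629]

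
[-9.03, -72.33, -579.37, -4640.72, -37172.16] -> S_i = -9.03*8.01^i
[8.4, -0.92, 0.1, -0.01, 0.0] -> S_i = 8.40*(-0.11)^i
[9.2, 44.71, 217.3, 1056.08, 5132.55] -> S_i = 9.20*4.86^i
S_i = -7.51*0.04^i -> [-7.51, -0.3, -0.01, -0.0, -0.0]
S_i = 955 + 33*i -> [955, 988, 1021, 1054, 1087]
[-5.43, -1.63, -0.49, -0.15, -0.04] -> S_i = -5.43*0.30^i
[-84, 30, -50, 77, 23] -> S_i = Random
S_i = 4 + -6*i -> [4, -2, -8, -14, -20]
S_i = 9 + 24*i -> [9, 33, 57, 81, 105]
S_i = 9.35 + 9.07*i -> [9.35, 18.42, 27.49, 36.56, 45.63]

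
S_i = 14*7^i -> [14, 98, 686, 4802, 33614]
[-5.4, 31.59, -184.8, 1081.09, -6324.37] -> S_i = -5.40*(-5.85)^i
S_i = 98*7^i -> [98, 686, 4802, 33614, 235298]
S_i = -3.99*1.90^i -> [-3.99, -7.58, -14.4, -27.37, -52.0]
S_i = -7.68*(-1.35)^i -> [-7.68, 10.37, -14.0, 18.9, -25.51]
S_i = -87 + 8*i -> [-87, -79, -71, -63, -55]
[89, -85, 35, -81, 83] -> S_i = Random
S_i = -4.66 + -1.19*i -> [-4.66, -5.85, -7.04, -8.23, -9.42]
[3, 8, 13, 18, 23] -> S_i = 3 + 5*i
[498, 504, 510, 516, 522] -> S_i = 498 + 6*i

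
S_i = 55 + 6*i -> [55, 61, 67, 73, 79]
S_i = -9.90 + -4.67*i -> [-9.9, -14.57, -19.24, -23.91, -28.58]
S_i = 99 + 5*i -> [99, 104, 109, 114, 119]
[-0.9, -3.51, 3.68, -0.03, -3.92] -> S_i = Random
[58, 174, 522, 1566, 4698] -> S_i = 58*3^i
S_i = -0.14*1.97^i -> [-0.14, -0.28, -0.54, -1.07, -2.11]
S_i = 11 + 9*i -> [11, 20, 29, 38, 47]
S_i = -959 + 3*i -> [-959, -956, -953, -950, -947]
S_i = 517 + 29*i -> [517, 546, 575, 604, 633]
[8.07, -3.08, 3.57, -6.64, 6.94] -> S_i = Random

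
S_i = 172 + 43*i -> [172, 215, 258, 301, 344]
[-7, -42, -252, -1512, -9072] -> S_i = -7*6^i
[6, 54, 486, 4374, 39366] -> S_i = 6*9^i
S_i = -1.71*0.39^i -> [-1.71, -0.67, -0.26, -0.1, -0.04]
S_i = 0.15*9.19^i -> [0.15, 1.38, 12.67, 116.42, 1069.92]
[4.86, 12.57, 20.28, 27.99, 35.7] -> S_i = 4.86 + 7.71*i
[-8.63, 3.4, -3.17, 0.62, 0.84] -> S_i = Random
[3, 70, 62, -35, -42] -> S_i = Random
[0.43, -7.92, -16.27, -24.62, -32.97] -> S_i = 0.43 + -8.35*i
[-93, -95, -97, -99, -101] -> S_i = -93 + -2*i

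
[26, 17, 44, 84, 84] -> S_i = Random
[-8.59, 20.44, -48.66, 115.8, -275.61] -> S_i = -8.59*(-2.38)^i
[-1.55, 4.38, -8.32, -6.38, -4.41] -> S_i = Random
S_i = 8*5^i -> [8, 40, 200, 1000, 5000]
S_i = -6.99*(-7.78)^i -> [-6.99, 54.38, -423.09, 3291.67, -25609.17]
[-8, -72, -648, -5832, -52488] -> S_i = -8*9^i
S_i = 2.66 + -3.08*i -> [2.66, -0.42, -3.5, -6.58, -9.66]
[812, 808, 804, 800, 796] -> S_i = 812 + -4*i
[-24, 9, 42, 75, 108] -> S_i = -24 + 33*i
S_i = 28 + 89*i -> [28, 117, 206, 295, 384]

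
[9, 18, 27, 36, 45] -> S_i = 9 + 9*i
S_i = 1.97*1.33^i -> [1.97, 2.62, 3.48, 4.63, 6.16]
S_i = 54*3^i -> [54, 162, 486, 1458, 4374]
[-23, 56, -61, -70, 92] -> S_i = Random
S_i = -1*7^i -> [-1, -7, -49, -343, -2401]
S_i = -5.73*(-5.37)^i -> [-5.73, 30.77, -165.24, 887.31, -4764.88]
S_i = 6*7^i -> [6, 42, 294, 2058, 14406]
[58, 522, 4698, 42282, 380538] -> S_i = 58*9^i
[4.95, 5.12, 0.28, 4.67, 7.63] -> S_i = Random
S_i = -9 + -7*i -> [-9, -16, -23, -30, -37]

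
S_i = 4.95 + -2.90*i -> [4.95, 2.05, -0.85, -3.75, -6.65]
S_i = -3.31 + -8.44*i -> [-3.31, -11.75, -20.19, -28.63, -37.07]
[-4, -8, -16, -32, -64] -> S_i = -4*2^i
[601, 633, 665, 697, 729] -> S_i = 601 + 32*i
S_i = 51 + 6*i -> [51, 57, 63, 69, 75]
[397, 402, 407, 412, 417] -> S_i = 397 + 5*i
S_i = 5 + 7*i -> [5, 12, 19, 26, 33]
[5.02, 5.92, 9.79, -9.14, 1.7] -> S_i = Random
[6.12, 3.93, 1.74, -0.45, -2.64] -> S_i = 6.12 + -2.19*i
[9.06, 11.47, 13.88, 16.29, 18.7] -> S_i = 9.06 + 2.41*i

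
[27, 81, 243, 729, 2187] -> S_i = 27*3^i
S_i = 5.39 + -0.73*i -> [5.39, 4.66, 3.93, 3.2, 2.47]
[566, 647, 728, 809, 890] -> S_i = 566 + 81*i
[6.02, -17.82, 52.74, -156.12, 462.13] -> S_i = 6.02*(-2.96)^i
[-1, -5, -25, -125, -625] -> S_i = -1*5^i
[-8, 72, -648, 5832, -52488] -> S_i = -8*-9^i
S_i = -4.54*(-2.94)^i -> [-4.54, 13.35, -39.24, 115.37, -339.19]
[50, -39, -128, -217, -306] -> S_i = 50 + -89*i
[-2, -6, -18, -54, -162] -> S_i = -2*3^i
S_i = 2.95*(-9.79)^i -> [2.95, -28.88, 282.74, -2768.03, 27098.97]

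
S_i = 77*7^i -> [77, 539, 3773, 26411, 184877]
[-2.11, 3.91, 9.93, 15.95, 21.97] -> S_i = -2.11 + 6.02*i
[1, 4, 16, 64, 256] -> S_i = 1*4^i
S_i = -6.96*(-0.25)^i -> [-6.96, 1.74, -0.44, 0.11, -0.03]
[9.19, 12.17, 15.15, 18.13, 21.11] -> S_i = 9.19 + 2.98*i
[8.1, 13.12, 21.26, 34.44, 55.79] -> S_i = 8.10*1.62^i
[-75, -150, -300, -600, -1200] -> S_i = -75*2^i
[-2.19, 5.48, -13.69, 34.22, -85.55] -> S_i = -2.19*(-2.50)^i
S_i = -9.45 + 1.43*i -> [-9.45, -8.02, -6.59, -5.16, -3.73]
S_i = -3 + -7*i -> [-3, -10, -17, -24, -31]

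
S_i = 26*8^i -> [26, 208, 1664, 13312, 106496]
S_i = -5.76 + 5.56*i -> [-5.76, -0.2, 5.36, 10.92, 16.48]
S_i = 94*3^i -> [94, 282, 846, 2538, 7614]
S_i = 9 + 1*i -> [9, 10, 11, 12, 13]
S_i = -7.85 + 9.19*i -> [-7.85, 1.34, 10.53, 19.72, 28.91]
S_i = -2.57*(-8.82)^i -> [-2.57, 22.67, -199.93, 1763.35, -15552.76]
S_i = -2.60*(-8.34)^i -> [-2.6, 21.68, -180.84, 1508.24, -12578.75]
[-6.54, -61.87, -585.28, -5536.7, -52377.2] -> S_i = -6.54*9.46^i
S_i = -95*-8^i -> [-95, 760, -6080, 48640, -389120]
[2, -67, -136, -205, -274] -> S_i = 2 + -69*i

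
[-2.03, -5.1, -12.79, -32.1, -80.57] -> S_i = -2.03*2.51^i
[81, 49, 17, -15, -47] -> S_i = 81 + -32*i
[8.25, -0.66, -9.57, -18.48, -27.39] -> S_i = 8.25 + -8.91*i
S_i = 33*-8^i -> [33, -264, 2112, -16896, 135168]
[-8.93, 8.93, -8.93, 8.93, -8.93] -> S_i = -8.93*(-1.00)^i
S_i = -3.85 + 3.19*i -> [-3.85, -0.66, 2.53, 5.72, 8.91]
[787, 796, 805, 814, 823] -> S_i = 787 + 9*i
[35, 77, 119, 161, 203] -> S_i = 35 + 42*i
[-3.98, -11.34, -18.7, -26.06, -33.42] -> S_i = -3.98 + -7.36*i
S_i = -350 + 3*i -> [-350, -347, -344, -341, -338]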